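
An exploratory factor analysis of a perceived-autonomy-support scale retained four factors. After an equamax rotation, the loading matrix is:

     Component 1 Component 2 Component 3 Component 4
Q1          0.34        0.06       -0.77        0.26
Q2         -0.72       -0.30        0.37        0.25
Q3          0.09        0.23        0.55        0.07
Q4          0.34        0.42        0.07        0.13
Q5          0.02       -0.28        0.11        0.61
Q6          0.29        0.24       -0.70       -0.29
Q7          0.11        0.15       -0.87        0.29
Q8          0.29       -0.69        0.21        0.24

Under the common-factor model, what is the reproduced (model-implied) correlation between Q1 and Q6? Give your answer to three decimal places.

r̂ = Σ λ_i·λ_j across factors = (0.34)(0.29) + (0.06)(0.24) + (-0.77)(-0.70) + (0.26)(-0.29)
  = +0.0986 +0.0144 +0.5390 -0.0754 = 0.5766

0.577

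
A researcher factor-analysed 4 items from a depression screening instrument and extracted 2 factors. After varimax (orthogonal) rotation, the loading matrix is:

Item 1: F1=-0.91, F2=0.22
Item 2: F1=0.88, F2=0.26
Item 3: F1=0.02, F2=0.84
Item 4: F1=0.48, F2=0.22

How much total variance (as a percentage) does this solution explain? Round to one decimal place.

SS loadings by factor: 1.8333, 0.8700; total = 2.7033.
Total variance with 4 standardized items is 4, so the solution explains 2.7033/4 = 0.6758 = 67.58%.

67.6%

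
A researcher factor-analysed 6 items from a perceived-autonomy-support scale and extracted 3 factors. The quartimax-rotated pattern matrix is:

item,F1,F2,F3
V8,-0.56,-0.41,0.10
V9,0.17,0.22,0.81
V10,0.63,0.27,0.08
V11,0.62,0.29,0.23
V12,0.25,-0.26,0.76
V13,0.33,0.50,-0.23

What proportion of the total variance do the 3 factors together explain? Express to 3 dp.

0.557

Communalities: 0.4917, 0.7334, 0.4762, 0.5214, 0.7077, 0.4118; Σh² = 3.3422.
Total variance with 6 standardized items is 6, so the solution explains 3.3422/6 = 0.5570.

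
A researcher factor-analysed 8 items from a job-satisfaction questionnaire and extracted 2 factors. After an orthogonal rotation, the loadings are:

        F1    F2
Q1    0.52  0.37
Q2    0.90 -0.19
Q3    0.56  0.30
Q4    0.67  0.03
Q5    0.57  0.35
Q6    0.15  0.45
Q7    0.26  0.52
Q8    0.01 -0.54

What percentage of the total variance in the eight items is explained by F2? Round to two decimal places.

14.39%

SS loadings for F2 = 0.37² + (-0.19)² + 0.30² + 0.03² + 0.35² + 0.45² + 0.52² + (-0.54)² = 1.1509
With 8 standardized items, total variance = 8. Proportion = 1.1509/8 = 0.1439 → 14.39%.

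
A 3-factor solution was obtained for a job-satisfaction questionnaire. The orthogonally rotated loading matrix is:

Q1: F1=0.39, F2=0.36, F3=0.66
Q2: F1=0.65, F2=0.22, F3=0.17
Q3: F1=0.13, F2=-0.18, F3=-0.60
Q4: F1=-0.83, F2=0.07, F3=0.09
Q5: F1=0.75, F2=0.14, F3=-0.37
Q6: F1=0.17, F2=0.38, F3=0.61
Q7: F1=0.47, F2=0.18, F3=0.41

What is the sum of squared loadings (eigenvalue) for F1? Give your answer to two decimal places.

SS loadings for F1 = 0.39² + 0.65² + 0.13² + (-0.83)² + 0.75² + 0.17² + 0.47² = 0.1521 + 0.4225 + 0.0169 + 0.6889 + 0.5625 + 0.0289 + 0.2209 = 2.0927

2.09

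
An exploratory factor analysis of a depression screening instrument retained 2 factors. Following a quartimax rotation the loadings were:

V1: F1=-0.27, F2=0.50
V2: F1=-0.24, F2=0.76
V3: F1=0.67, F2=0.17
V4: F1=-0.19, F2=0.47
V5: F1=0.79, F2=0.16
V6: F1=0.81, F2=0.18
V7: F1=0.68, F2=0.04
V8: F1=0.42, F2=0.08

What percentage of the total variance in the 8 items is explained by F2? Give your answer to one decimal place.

SS loadings for F2 = 0.50² + 0.76² + 0.17² + 0.47² + 0.16² + 0.18² + 0.04² + 0.08² = 1.1434
With 8 standardized items, total variance = 8. Proportion = 1.1434/8 = 0.1429 → 14.29%.

14.3%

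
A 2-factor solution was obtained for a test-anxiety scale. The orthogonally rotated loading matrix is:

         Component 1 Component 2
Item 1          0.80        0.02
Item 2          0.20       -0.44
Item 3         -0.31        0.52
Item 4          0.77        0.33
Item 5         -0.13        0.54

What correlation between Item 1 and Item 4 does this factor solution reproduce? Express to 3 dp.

0.623

r̂ = Σ λ_i·λ_j across factors = (0.80)(0.77) + (0.02)(0.33)
  = +0.6160 +0.0066 = 0.6226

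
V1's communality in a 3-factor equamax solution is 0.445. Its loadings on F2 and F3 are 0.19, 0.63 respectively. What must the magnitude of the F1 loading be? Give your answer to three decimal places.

0.110

Under orthogonal rotation h² = Σλ², so λ_F1² = h² − (0.4330) = 0.445 − 0.4330 = 0.0120.
|λ| = √0.0120 = 0.1095.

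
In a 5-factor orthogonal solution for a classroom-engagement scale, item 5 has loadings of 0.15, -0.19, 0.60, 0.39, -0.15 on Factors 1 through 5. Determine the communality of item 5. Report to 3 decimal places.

h² = 0.15² + (-0.19)² + 0.60² + 0.39² + (-0.15)² = 0.0225 + 0.0361 + 0.3600 + 0.1521 + 0.0225 = 0.5932

0.593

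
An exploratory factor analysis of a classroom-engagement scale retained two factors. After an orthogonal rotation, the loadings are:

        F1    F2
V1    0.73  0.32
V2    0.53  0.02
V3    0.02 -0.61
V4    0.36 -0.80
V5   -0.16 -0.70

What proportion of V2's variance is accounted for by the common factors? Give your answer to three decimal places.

h² = 0.53² + 0.02² = 0.2809 + 0.0004 = 0.2813

0.281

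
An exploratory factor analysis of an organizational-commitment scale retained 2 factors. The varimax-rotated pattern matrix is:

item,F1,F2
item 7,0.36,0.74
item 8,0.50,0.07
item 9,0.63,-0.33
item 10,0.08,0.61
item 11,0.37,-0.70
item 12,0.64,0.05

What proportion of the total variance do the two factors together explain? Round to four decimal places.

0.4759

SS loadings by factor: 1.3294, 1.5260; total = 2.8554.
Total variance with 6 standardized items is 6, so the solution explains 2.8554/6 = 0.4759.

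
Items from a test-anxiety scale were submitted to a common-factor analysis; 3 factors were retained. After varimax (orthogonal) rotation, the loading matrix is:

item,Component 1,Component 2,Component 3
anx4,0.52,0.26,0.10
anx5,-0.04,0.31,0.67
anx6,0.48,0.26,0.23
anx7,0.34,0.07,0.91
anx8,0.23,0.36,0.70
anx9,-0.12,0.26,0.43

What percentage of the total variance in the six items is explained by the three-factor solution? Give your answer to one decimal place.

Communalities: 0.3480, 0.5466, 0.3509, 0.9486, 0.6725, 0.2669; Σh² = 3.1335.
Total variance with 6 standardized items is 6, so the solution explains 3.1335/6 = 0.5222 = 52.23%.

52.2%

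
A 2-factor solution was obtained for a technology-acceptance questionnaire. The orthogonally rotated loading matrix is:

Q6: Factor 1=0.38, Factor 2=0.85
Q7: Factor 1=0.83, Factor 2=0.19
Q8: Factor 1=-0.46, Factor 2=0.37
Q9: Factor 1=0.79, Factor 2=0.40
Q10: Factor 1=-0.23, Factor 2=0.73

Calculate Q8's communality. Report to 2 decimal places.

h² = (-0.46)² + 0.37² = 0.2116 + 0.1369 = 0.3485

0.35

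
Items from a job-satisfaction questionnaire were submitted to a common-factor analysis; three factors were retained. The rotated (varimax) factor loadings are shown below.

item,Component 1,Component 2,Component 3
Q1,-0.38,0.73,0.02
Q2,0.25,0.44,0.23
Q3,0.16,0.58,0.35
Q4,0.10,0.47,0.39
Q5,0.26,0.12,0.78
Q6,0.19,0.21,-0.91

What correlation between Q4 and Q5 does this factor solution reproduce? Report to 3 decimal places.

r̂ = Σ λ_i·λ_j across factors = (0.10)(0.26) + (0.47)(0.12) + (0.39)(0.78)
  = +0.0260 +0.0564 +0.3042 = 0.3866

0.387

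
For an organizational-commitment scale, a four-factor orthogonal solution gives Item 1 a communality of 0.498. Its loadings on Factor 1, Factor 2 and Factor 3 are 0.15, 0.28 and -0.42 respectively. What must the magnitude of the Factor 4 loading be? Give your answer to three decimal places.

Under orthogonal rotation h² = Σλ², so λ_Factor 4² = h² − (0.2773) = 0.498 − 0.2773 = 0.2207.
|λ| = √0.2207 = 0.4698.

0.470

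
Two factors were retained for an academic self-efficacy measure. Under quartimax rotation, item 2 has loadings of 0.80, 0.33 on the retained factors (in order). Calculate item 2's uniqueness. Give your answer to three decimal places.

h² = 0.80² + 0.33² = 0.6400 + 0.1089 = 0.7489
Uniqueness u² = 1 − h² = 1 − 0.7489 = 0.2511

0.251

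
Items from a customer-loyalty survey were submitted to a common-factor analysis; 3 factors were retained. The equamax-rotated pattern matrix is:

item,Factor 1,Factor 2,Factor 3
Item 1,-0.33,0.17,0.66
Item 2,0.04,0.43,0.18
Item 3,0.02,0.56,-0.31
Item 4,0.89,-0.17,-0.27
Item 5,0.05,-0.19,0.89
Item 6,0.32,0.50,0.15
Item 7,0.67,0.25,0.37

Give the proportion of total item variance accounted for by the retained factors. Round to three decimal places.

0.564

Communalities: 0.5734, 0.2189, 0.4101, 0.8939, 0.8307, 0.3749, 0.6483; Σh² = 3.9502.
Total variance with 7 standardized items is 7, so the solution explains 3.9502/7 = 0.5643.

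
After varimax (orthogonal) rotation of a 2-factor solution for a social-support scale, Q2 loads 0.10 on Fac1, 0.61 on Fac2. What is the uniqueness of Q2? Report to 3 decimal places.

h² = 0.10² + 0.61² = 0.0100 + 0.3721 = 0.3821
Uniqueness u² = 1 − h² = 1 − 0.3821 = 0.6179

0.618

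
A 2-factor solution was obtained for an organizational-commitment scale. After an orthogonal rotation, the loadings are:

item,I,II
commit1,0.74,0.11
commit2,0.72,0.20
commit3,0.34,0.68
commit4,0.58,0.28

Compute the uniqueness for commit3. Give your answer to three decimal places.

h² = 0.34² + 0.68² = 0.1156 + 0.4624 = 0.5780
Uniqueness u² = 1 − h² = 1 − 0.5780 = 0.4220

0.422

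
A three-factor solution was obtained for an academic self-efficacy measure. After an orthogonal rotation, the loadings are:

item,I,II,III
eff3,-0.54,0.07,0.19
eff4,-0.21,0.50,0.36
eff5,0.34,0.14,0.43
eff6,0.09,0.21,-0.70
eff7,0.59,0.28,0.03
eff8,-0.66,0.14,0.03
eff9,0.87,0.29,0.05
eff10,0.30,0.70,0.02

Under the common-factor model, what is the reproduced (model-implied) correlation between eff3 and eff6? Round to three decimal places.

-0.167

r̂ = Σ λ_i·λ_j across factors = (-0.54)(0.09) + (0.07)(0.21) + (0.19)(-0.70)
  = -0.0486 +0.0147 -0.1330 = -0.1669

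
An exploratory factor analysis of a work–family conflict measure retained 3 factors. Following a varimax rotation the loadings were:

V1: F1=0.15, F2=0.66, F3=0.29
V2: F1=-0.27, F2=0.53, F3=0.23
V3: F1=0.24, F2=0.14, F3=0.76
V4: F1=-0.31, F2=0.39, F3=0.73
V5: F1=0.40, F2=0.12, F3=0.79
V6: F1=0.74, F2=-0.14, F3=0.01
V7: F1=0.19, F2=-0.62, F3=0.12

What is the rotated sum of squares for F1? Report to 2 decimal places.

SS loadings for F1 = 0.15² + (-0.27)² + 0.24² + (-0.31)² + 0.40² + 0.74² + 0.19² = 0.0225 + 0.0729 + 0.0576 + 0.0961 + 0.1600 + 0.5476 + 0.0361 = 0.9928

0.99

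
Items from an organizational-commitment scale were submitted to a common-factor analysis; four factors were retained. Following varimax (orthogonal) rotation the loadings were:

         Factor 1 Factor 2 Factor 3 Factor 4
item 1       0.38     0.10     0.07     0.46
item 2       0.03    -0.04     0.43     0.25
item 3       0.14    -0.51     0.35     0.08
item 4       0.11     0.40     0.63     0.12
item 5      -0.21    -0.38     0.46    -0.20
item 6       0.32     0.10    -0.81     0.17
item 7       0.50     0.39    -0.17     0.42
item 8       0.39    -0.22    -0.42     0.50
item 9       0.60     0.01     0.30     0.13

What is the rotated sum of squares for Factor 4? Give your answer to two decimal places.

0.81

SS loadings for Factor 4 = 0.46² + 0.25² + 0.08² + 0.12² + (-0.20)² + 0.17² + 0.42² + 0.50² + 0.13² = 0.2116 + 0.0625 + 0.0064 + 0.0144 + 0.0400 + 0.0289 + 0.1764 + 0.2500 + 0.0169 = 0.8071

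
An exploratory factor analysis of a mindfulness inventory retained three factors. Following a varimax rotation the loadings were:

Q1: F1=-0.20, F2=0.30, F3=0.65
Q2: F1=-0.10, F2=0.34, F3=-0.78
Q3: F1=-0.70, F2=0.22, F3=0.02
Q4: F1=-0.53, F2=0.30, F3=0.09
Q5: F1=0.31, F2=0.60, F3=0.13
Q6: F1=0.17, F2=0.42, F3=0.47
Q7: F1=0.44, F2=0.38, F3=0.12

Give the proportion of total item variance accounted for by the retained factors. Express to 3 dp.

SS loadings by factor: 1.1395, 1.0248, 1.2916; total = 3.4559.
Total variance with 7 standardized items is 7, so the solution explains 3.4559/7 = 0.4937.

0.494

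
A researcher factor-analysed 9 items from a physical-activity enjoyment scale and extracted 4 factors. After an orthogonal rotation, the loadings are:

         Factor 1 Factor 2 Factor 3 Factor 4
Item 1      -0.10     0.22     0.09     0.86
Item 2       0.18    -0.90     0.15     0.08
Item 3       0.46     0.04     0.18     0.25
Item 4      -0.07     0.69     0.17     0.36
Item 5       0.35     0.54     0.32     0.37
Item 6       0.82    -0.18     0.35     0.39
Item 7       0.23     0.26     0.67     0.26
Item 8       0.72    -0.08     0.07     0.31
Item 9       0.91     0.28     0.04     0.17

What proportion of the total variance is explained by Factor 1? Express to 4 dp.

SS loadings for Factor 1 = (-0.10)² + 0.18² + 0.46² + (-0.07)² + 0.35² + 0.82² + 0.23² + 0.72² + 0.91² = 2.4532
Proportion of variance = 2.4532 / 9 = 0.2726.

0.2726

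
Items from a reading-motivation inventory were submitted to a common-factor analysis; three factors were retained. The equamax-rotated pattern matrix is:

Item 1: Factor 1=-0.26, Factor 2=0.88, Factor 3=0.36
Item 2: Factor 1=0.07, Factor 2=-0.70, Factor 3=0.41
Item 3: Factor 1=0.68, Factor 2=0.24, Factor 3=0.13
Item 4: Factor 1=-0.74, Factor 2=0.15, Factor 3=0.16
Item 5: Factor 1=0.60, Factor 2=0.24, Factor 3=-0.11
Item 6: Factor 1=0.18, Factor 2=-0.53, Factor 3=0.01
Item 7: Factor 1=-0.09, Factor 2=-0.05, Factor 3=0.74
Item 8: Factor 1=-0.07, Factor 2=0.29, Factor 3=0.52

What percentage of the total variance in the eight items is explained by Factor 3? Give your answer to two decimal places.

14.63%

SS loadings for Factor 3 = 0.36² + 0.41² + 0.13² + 0.16² + (-0.11)² + 0.01² + 0.74² + 0.52² = 1.1704
With 8 standardized items, total variance = 8. Proportion = 1.1704/8 = 0.1463 → 14.63%.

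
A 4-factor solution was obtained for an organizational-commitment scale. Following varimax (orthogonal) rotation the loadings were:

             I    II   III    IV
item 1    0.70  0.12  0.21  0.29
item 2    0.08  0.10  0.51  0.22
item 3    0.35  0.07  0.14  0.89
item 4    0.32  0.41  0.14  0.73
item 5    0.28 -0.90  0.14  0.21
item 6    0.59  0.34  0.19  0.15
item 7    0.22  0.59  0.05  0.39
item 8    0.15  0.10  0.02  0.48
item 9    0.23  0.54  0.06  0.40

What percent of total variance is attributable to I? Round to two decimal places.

SS loadings for I = 0.70² + 0.08² + 0.35² + 0.32² + 0.28² + 0.59² + 0.22² + 0.15² + 0.23² = 1.2716
With 9 standardized items, total variance = 9. Proportion = 1.2716/9 = 0.1413 → 14.13%.

14.13%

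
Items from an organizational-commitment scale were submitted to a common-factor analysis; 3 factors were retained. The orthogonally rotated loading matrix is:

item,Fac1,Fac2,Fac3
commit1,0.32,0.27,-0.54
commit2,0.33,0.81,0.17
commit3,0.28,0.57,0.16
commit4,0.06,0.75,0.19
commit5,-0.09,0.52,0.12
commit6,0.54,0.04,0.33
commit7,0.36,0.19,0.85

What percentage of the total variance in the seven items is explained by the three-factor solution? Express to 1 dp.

55.4%

Communalities: 0.4669, 0.7939, 0.4289, 0.6022, 0.2929, 0.4021, 0.8882; Σh² = 3.8751.
Total variance with 7 standardized items is 7, so the solution explains 3.8751/7 = 0.5536 = 55.36%.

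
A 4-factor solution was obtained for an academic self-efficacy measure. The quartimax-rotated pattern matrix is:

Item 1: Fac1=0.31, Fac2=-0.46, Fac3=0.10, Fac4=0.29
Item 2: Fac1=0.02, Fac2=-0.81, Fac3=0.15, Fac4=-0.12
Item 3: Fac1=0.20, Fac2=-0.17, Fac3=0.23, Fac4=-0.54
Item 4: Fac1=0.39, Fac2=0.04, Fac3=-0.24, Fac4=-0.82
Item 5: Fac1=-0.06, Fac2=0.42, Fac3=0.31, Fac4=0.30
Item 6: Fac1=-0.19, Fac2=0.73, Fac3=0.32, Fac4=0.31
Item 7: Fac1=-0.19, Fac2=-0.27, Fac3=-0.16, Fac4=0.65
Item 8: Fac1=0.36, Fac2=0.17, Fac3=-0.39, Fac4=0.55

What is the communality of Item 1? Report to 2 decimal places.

0.40

h² = 0.31² + (-0.46)² + 0.10² + 0.29² = 0.0961 + 0.2116 + 0.0100 + 0.0841 = 0.4018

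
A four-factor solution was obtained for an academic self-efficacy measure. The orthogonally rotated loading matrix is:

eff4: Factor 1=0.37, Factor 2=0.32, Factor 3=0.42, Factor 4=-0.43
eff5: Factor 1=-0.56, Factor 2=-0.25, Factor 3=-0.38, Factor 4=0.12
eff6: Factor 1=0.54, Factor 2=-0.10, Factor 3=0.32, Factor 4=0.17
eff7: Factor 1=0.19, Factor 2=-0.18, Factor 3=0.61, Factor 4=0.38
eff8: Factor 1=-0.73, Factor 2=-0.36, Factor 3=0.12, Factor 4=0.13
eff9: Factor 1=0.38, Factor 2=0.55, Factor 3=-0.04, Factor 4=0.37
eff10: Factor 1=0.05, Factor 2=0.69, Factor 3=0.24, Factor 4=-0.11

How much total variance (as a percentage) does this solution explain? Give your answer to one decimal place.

Communalities: 0.6006, 0.5349, 0.4329, 0.5850, 0.6938, 0.5854, 0.5483; Σh² = 3.9809.
Total variance with 7 standardized items is 7, so the solution explains 3.9809/7 = 0.5687 = 56.87%.

56.9%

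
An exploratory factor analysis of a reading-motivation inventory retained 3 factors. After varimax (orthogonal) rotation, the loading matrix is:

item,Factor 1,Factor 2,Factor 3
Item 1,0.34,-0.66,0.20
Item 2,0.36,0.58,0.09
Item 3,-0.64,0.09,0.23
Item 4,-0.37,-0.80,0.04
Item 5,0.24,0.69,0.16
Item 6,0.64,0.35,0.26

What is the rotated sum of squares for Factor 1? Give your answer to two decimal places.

SS loadings for Factor 1 = 0.34² + 0.36² + (-0.64)² + (-0.37)² + 0.24² + 0.64² = 0.1156 + 0.1296 + 0.4096 + 0.1369 + 0.0576 + 0.4096 = 1.2589

1.26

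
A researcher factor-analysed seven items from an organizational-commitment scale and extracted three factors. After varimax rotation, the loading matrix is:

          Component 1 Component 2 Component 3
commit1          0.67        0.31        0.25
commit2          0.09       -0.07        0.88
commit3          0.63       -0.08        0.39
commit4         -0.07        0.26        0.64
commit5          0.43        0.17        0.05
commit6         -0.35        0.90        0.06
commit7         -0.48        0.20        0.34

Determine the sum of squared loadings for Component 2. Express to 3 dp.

SS loadings for Component 2 = 0.31² + (-0.07)² + (-0.08)² + 0.26² + 0.17² + 0.90² + 0.20² = 0.0961 + 0.0049 + 0.0064 + 0.0676 + 0.0289 + 0.8100 + 0.0400 = 1.0539

1.054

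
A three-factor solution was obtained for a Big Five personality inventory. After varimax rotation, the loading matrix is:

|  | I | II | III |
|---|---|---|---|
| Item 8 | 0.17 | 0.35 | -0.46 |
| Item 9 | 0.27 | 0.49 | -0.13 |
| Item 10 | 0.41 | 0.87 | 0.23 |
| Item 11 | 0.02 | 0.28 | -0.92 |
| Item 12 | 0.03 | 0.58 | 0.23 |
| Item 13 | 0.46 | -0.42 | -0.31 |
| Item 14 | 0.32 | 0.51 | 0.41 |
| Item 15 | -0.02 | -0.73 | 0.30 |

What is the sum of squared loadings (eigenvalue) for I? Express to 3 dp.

0.586

SS loadings for I = 0.17² + 0.27² + 0.41² + 0.02² + 0.03² + 0.46² + 0.32² + (-0.02)² = 0.0289 + 0.0729 + 0.1681 + 0.0004 + 0.0009 + 0.2116 + 0.1024 + 0.0004 = 0.5856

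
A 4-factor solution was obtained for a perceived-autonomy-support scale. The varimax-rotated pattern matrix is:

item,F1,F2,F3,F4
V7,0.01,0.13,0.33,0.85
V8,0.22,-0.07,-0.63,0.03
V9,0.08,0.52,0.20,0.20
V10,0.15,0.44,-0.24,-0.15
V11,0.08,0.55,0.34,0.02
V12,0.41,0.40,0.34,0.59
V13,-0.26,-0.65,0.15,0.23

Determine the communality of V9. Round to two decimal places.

h² = 0.08² + 0.52² + 0.20² + 0.20² = 0.0064 + 0.2704 + 0.0400 + 0.0400 = 0.3568

0.36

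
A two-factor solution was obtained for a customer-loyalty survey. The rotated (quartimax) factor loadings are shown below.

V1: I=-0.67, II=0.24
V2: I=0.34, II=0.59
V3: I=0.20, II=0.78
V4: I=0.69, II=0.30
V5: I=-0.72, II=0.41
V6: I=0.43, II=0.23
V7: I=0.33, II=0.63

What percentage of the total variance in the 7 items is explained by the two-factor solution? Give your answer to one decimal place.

Communalities: 0.5065, 0.4637, 0.6484, 0.5661, 0.6865, 0.2378, 0.5058; Σh² = 3.6148.
Total variance with 7 standardized items is 7, so the solution explains 3.6148/7 = 0.5164 = 51.64%.

51.6%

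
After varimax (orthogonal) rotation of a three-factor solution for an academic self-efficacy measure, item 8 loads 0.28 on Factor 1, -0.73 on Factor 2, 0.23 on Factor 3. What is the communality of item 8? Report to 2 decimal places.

0.66

h² = 0.28² + (-0.73)² + 0.23² = 0.0784 + 0.5329 + 0.0529 = 0.6642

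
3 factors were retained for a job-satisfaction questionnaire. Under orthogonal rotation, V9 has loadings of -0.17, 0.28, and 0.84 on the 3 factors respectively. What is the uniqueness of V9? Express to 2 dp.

0.19

h² = (-0.17)² + 0.28² + 0.84² = 0.0289 + 0.0784 + 0.7056 = 0.8129
Uniqueness u² = 1 − h² = 1 − 0.8129 = 0.1871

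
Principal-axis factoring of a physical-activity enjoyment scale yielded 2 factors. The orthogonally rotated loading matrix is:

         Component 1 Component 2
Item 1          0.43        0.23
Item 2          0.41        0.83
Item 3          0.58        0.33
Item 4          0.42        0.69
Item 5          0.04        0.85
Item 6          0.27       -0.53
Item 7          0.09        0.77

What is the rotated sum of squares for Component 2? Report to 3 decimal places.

2.923

SS loadings for Component 2 = 0.23² + 0.83² + 0.33² + 0.69² + 0.85² + (-0.53)² + 0.77² = 0.0529 + 0.6889 + 0.1089 + 0.4761 + 0.7225 + 0.2809 + 0.5929 = 2.9231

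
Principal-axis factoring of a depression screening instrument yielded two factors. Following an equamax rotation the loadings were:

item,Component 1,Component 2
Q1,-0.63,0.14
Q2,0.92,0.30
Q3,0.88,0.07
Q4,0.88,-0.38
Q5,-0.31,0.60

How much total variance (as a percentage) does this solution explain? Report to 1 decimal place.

70.1%

SS loadings by factor: 2.8882, 0.6189; total = 3.5071.
Total variance with 5 standardized items is 5, so the solution explains 3.5071/5 = 0.7014 = 70.14%.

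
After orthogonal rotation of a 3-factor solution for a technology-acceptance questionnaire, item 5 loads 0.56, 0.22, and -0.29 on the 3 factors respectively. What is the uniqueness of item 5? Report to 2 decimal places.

0.55

h² = 0.56² + 0.22² + (-0.29)² = 0.3136 + 0.0484 + 0.0841 = 0.4461
Uniqueness u² = 1 − h² = 1 − 0.4461 = 0.5539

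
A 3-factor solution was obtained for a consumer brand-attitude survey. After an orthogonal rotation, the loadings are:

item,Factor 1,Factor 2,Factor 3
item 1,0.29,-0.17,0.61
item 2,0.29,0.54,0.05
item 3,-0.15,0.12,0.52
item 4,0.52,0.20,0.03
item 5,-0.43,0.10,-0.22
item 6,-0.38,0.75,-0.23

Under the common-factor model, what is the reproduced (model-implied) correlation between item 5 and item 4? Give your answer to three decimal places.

-0.210

r̂ = Σ λ_i·λ_j across factors = (-0.43)(0.52) + (0.10)(0.20) + (-0.22)(0.03)
  = -0.2236 +0.0200 -0.0066 = -0.2102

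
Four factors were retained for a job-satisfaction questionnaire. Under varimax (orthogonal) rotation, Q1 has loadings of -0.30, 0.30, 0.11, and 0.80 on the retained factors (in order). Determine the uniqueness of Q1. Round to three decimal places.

0.168

h² = (-0.30)² + 0.30² + 0.11² + 0.80² = 0.0900 + 0.0900 + 0.0121 + 0.6400 = 0.8321
Uniqueness u² = 1 − h² = 1 − 0.8321 = 0.1679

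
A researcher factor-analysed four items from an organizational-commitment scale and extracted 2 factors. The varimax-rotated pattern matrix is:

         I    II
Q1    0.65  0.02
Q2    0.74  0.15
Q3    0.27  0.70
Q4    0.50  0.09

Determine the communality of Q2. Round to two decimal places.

0.57

h² = 0.74² + 0.15² = 0.5476 + 0.0225 = 0.5701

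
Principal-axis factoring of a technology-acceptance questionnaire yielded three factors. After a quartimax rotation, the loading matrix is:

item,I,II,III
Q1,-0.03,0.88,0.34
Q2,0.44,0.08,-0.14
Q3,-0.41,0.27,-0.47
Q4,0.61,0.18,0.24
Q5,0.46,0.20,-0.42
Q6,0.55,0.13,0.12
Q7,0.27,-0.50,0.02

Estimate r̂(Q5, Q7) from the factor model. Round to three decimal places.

0.016

r̂ = Σ λ_i·λ_j across factors = (0.46)(0.27) + (0.20)(-0.50) + (-0.42)(0.02)
  = +0.1242 -0.1000 -0.0084 = 0.0158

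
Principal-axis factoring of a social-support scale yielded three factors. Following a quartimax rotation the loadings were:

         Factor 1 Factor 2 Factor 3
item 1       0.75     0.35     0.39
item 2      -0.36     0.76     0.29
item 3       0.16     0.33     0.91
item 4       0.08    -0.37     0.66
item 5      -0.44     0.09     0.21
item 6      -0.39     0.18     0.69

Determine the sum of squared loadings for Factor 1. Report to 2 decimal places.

SS loadings for Factor 1 = 0.75² + (-0.36)² + 0.16² + 0.08² + (-0.44)² + (-0.39)² = 0.5625 + 0.1296 + 0.0256 + 0.0064 + 0.1936 + 0.1521 = 1.0698

1.07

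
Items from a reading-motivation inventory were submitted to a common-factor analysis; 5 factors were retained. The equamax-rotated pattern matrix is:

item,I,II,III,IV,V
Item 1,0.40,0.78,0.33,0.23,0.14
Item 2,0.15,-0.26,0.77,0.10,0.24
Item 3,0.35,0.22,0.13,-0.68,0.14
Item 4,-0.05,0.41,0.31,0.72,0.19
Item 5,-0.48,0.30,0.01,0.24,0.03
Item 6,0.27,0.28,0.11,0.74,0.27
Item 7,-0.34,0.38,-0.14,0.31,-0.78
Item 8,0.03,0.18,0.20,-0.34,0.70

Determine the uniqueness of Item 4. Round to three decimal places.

h² = (-0.05)² + 0.41² + 0.31² + 0.72² + 0.19² = 0.0025 + 0.1681 + 0.0961 + 0.5184 + 0.0361 = 0.8212
Uniqueness u² = 1 − h² = 1 − 0.8212 = 0.1788

0.179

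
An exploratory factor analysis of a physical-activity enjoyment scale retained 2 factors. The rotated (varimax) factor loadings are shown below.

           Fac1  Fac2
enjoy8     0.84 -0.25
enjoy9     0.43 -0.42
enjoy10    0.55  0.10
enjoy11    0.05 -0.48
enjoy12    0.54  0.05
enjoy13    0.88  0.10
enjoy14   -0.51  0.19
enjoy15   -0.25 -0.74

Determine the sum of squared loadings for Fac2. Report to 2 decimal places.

1.08

SS loadings for Fac2 = (-0.25)² + (-0.42)² + 0.10² + (-0.48)² + 0.05² + 0.10² + 0.19² + (-0.74)² = 0.0625 + 0.1764 + 0.0100 + 0.2304 + 0.0025 + 0.0100 + 0.0361 + 0.5476 = 1.0755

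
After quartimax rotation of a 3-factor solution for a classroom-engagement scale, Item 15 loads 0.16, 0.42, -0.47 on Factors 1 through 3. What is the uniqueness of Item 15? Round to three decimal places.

0.577

h² = 0.16² + 0.42² + (-0.47)² = 0.0256 + 0.1764 + 0.2209 = 0.4229
Uniqueness u² = 1 − h² = 1 − 0.4229 = 0.5771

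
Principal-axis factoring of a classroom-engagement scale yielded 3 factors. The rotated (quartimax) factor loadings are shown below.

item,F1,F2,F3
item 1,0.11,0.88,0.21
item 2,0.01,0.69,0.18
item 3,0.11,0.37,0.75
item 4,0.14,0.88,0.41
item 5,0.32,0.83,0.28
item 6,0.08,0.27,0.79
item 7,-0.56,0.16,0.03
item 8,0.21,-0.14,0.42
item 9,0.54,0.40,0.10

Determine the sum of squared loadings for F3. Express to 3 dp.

1.697

SS loadings for F3 = 0.21² + 0.18² + 0.75² + 0.41² + 0.28² + 0.79² + 0.03² + 0.42² + 0.10² = 0.0441 + 0.0324 + 0.5625 + 0.1681 + 0.0784 + 0.6241 + 0.0009 + 0.1764 + 0.0100 = 1.6969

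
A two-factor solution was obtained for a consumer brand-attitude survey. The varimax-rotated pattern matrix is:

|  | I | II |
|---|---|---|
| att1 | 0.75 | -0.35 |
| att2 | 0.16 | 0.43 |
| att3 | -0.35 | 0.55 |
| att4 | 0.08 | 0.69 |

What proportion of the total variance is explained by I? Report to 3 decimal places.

0.179

SS loadings for I = 0.75² + 0.16² + (-0.35)² + 0.08² = 0.7170
Proportion of variance = 0.7170 / 4 = 0.1792.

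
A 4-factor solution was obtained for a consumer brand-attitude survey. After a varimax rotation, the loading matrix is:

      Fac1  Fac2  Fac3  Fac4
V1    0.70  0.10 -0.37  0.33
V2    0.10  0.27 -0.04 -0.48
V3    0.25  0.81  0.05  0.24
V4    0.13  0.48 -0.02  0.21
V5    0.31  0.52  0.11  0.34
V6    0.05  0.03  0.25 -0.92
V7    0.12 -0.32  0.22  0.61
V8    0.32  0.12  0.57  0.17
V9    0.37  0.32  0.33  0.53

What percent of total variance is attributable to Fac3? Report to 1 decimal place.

7.8%

SS loadings for Fac3 = (-0.37)² + (-0.04)² + 0.05² + (-0.02)² + 0.11² + 0.25² + 0.22² + 0.57² + 0.33² = 0.6982
With 9 standardized items, total variance = 9. Proportion = 0.6982/9 = 0.0776 → 7.76%.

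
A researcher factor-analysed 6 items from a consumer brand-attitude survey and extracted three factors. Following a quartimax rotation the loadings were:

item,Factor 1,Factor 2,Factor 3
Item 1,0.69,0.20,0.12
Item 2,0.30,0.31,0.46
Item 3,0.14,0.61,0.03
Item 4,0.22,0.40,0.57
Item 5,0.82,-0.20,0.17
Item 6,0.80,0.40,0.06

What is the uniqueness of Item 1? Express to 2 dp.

h² = 0.69² + 0.20² + 0.12² = 0.4761 + 0.0400 + 0.0144 = 0.5305
Uniqueness u² = 1 − h² = 1 − 0.5305 = 0.4695

0.47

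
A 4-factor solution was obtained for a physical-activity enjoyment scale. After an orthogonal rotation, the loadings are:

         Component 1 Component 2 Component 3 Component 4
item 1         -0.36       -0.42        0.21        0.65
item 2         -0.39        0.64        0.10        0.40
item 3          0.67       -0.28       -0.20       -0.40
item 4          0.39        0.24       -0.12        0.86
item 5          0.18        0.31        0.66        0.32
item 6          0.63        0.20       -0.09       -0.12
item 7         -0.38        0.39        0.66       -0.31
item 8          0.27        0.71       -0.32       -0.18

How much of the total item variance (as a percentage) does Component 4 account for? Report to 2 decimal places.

21.59%

SS loadings for Component 4 = 0.65² + 0.40² + (-0.40)² + 0.86² + 0.32² + (-0.12)² + (-0.31)² + (-0.18)² = 1.7274
With 8 standardized items, total variance = 8. Proportion = 1.7274/8 = 0.2159 → 21.59%.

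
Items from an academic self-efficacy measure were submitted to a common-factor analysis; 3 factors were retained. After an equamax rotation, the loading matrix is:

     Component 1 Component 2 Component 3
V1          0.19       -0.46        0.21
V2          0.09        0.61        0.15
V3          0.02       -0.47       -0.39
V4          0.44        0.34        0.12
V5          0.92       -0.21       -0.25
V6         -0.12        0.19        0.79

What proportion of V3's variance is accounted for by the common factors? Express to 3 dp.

h² = 0.02² + (-0.47)² + (-0.39)² = 0.0004 + 0.2209 + 0.1521 = 0.3734

0.373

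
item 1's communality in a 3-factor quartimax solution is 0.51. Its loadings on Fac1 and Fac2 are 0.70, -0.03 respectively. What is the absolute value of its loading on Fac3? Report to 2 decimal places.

0.14

Under orthogonal rotation h² = Σλ², so λ_Fac3² = h² − (0.4909) = 0.51 − 0.4909 = 0.0191.
|λ| = √0.0191 = 0.1382.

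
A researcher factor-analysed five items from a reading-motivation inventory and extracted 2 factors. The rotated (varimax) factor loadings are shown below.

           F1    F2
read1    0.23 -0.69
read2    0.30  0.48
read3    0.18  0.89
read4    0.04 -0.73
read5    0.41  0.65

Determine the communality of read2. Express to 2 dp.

0.32

h² = 0.30² + 0.48² = 0.0900 + 0.2304 = 0.3204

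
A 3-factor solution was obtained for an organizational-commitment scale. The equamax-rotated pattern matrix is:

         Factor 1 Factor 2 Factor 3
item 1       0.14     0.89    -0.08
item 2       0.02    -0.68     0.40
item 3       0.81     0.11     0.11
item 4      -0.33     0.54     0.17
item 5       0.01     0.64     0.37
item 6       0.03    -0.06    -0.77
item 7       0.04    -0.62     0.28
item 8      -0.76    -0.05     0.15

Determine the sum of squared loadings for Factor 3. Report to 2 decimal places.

SS loadings for Factor 3 = (-0.08)² + 0.40² + 0.11² + 0.17² + 0.37² + (-0.77)² + 0.28² + 0.15² = 0.0064 + 0.1600 + 0.0121 + 0.0289 + 0.1369 + 0.5929 + 0.0784 + 0.0225 = 1.0381

1.04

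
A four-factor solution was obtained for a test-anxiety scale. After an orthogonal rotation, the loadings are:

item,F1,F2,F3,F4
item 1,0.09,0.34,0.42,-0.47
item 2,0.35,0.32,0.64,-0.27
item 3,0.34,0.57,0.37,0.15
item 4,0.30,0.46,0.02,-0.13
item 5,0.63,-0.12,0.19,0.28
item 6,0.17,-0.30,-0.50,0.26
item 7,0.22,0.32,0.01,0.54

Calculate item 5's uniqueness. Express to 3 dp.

h² = 0.63² + (-0.12)² + 0.19² + 0.28² = 0.3969 + 0.0144 + 0.0361 + 0.0784 = 0.5258
Uniqueness u² = 1 − h² = 1 − 0.5258 = 0.4742

0.474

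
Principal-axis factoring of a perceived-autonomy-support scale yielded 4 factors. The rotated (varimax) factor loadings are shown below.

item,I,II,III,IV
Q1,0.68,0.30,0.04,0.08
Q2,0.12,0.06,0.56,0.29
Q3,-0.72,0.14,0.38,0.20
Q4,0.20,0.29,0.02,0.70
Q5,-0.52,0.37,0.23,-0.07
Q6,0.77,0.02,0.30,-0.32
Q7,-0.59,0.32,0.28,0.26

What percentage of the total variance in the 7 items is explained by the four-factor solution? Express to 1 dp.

Communalities: 0.5604, 0.4157, 0.7224, 0.6145, 0.4651, 0.7857, 0.5965; Σh² = 4.1603.
Total variance with 7 standardized items is 7, so the solution explains 4.1603/7 = 0.5943 = 59.43%.

59.4%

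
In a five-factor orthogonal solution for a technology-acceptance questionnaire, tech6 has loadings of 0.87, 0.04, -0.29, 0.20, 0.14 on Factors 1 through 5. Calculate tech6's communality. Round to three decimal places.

0.902

h² = 0.87² + 0.04² + (-0.29)² + 0.20² + 0.14² = 0.7569 + 0.0016 + 0.0841 + 0.0400 + 0.0196 = 0.9022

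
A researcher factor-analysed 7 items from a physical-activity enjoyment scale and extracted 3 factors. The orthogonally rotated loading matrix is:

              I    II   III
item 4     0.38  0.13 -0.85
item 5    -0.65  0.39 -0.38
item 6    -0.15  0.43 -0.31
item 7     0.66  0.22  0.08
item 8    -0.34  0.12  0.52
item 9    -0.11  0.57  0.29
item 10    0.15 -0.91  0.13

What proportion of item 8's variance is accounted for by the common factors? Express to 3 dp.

0.400

h² = (-0.34)² + 0.12² + 0.52² = 0.1156 + 0.0144 + 0.2704 = 0.4004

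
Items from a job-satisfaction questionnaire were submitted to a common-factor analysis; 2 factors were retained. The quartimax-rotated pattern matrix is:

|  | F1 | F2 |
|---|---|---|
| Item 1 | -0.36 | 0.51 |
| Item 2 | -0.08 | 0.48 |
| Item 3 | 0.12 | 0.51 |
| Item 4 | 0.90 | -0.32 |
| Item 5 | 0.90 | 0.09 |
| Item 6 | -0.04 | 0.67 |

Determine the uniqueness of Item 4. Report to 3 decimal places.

h² = 0.90² + (-0.32)² = 0.8100 + 0.1024 = 0.9124
Uniqueness u² = 1 − h² = 1 − 0.9124 = 0.0876

0.088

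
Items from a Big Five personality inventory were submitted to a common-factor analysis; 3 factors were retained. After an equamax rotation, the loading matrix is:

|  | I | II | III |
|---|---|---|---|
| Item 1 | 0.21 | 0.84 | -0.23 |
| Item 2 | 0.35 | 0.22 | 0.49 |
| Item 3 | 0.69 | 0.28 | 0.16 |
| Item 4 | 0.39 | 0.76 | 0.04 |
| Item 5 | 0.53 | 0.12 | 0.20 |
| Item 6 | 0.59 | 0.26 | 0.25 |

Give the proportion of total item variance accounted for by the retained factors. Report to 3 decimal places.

0.556

SS loadings by factor: 1.4238, 1.4920, 0.4227; total = 3.3385.
Total variance with 6 standardized items is 6, so the solution explains 3.3385/6 = 0.5564.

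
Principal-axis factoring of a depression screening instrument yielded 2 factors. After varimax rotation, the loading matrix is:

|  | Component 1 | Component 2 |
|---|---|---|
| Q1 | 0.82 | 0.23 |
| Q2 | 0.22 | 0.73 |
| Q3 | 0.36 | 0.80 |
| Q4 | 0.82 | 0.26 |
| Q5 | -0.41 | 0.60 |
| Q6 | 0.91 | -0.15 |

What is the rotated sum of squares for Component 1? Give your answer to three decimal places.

SS loadings for Component 1 = 0.82² + 0.22² + 0.36² + 0.82² + (-0.41)² + 0.91² = 0.6724 + 0.0484 + 0.1296 + 0.6724 + 0.1681 + 0.8281 = 2.5190

2.519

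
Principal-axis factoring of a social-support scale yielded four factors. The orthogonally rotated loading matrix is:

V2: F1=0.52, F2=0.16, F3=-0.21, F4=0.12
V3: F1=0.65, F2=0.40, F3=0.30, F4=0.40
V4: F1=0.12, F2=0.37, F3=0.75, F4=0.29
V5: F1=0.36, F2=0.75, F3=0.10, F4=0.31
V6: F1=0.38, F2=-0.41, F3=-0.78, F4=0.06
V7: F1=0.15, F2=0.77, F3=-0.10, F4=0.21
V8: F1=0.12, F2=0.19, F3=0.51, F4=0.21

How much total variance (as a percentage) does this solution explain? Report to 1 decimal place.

67.6%

SS loadings by factor: 1.0182, 1.6821, 1.5851, 0.4464; total = 4.7318.
Total variance with 7 standardized items is 7, so the solution explains 4.7318/7 = 0.6760 = 67.60%.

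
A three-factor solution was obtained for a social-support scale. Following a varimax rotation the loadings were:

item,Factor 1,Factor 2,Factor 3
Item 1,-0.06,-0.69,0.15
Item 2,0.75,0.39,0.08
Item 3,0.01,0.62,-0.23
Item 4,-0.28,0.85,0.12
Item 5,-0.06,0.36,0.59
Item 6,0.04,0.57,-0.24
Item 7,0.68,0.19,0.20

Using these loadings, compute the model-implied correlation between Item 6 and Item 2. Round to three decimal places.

r̂ = Σ λ_i·λ_j across factors = (0.04)(0.75) + (0.57)(0.39) + (-0.24)(0.08)
  = +0.0300 +0.2223 -0.0192 = 0.2331

0.233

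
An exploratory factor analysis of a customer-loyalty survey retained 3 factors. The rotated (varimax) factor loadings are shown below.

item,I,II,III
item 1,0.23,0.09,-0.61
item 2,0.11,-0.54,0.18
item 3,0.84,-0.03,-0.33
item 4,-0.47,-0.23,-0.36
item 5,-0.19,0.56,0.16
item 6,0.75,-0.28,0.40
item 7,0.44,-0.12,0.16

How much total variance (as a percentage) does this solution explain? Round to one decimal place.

48.5%

SS loadings by factor: 1.7837, 0.7599, 0.8542; total = 3.3978.
Total variance with 7 standardized items is 7, so the solution explains 3.3978/7 = 0.4854 = 48.54%.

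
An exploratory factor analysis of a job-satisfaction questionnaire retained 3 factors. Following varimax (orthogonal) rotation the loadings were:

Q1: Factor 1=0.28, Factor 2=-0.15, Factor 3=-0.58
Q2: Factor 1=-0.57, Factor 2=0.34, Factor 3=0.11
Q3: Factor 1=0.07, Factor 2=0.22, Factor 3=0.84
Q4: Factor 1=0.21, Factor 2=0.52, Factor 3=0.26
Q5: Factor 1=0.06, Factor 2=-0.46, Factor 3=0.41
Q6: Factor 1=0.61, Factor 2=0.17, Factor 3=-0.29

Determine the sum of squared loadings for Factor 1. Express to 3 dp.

SS loadings for Factor 1 = 0.28² + (-0.57)² + 0.07² + 0.21² + 0.06² + 0.61² = 0.0784 + 0.3249 + 0.0049 + 0.0441 + 0.0036 + 0.3721 = 0.8280

0.828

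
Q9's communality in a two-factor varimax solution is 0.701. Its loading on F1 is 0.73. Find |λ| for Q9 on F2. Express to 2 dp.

Under orthogonal rotation h² = Σλ², so λ_F2² = h² − (0.5329) = 0.701 − 0.5329 = 0.1681.
|λ| = √0.1681 = 0.4100.

0.41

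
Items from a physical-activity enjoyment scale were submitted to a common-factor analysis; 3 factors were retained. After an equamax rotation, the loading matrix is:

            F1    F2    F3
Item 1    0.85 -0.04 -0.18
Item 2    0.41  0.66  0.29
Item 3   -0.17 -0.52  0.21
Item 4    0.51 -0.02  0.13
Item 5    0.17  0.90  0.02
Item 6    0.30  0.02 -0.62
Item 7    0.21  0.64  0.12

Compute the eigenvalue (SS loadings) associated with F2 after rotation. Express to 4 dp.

1.9280

SS loadings for F2 = (-0.04)² + 0.66² + (-0.52)² + (-0.02)² + 0.90² + 0.02² + 0.64² = 0.0016 + 0.4356 + 0.2704 + 0.0004 + 0.8100 + 0.0004 + 0.4096 = 1.9280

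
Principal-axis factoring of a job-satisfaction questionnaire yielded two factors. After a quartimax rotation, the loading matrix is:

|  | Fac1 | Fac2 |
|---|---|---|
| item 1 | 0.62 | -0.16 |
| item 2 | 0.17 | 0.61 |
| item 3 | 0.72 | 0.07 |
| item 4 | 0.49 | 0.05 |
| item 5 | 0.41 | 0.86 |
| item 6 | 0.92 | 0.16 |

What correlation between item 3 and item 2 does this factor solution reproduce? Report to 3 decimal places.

r̂ = Σ λ_i·λ_j across factors = (0.72)(0.17) + (0.07)(0.61)
  = +0.1224 +0.0427 = 0.1651

0.165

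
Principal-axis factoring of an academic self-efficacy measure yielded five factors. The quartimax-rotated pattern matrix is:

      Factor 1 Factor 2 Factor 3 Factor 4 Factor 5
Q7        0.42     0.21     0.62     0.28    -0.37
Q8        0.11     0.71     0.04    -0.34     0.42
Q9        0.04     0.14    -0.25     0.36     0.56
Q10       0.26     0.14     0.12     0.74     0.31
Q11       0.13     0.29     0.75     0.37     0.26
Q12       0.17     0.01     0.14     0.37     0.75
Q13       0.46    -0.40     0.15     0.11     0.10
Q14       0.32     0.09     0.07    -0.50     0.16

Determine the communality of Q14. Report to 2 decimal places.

0.39

h² = 0.32² + 0.09² + 0.07² + (-0.50)² + 0.16² = 0.1024 + 0.0081 + 0.0049 + 0.2500 + 0.0256 = 0.3910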